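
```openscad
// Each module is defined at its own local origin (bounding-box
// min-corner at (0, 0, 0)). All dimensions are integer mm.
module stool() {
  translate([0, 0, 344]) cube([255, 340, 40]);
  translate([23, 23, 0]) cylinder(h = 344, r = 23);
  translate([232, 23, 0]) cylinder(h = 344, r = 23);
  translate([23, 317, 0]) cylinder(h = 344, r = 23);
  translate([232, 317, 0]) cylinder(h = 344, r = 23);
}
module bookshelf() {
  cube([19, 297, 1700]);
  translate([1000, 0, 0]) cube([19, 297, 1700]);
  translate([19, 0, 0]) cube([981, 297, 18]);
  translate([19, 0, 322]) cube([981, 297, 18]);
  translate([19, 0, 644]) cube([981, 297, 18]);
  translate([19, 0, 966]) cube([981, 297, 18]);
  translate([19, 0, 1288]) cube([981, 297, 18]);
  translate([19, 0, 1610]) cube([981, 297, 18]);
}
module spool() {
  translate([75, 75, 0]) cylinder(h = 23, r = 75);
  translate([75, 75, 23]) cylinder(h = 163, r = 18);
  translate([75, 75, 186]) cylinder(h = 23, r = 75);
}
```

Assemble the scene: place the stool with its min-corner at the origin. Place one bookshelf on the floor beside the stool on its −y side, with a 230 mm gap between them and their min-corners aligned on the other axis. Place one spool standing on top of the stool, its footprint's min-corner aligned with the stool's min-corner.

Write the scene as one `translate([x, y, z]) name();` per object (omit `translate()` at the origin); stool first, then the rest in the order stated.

stool();
translate([0, -527, 0]) bookshelf();
translate([0, 0, 384]) spool();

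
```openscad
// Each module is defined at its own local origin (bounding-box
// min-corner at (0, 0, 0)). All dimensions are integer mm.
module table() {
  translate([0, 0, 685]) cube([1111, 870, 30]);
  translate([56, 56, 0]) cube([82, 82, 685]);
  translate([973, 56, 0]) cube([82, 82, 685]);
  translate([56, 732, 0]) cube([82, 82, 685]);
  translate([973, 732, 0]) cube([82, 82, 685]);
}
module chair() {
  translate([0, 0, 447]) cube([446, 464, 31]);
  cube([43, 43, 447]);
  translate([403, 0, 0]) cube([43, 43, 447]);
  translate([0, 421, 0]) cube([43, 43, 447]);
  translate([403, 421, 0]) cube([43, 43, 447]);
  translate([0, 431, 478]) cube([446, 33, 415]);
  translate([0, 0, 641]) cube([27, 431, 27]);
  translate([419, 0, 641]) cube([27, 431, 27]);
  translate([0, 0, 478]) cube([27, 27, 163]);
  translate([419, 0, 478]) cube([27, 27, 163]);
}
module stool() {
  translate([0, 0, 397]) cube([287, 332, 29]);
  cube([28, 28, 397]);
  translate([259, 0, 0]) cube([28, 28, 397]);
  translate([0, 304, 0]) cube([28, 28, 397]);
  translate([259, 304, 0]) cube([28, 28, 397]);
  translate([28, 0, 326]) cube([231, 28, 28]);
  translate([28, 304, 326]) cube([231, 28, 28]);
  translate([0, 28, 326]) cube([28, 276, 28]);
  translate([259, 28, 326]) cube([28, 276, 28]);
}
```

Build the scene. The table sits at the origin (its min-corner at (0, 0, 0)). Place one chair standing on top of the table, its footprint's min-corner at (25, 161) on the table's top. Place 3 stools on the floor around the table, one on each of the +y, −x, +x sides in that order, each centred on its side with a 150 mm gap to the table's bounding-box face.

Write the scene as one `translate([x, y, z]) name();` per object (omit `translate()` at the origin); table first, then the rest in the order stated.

table();
translate([25, 161, 715]) chair();
translate([412, 1020, 0]) stool();
translate([-437, 269, 0]) stool();
translate([1261, 269, 0]) stool();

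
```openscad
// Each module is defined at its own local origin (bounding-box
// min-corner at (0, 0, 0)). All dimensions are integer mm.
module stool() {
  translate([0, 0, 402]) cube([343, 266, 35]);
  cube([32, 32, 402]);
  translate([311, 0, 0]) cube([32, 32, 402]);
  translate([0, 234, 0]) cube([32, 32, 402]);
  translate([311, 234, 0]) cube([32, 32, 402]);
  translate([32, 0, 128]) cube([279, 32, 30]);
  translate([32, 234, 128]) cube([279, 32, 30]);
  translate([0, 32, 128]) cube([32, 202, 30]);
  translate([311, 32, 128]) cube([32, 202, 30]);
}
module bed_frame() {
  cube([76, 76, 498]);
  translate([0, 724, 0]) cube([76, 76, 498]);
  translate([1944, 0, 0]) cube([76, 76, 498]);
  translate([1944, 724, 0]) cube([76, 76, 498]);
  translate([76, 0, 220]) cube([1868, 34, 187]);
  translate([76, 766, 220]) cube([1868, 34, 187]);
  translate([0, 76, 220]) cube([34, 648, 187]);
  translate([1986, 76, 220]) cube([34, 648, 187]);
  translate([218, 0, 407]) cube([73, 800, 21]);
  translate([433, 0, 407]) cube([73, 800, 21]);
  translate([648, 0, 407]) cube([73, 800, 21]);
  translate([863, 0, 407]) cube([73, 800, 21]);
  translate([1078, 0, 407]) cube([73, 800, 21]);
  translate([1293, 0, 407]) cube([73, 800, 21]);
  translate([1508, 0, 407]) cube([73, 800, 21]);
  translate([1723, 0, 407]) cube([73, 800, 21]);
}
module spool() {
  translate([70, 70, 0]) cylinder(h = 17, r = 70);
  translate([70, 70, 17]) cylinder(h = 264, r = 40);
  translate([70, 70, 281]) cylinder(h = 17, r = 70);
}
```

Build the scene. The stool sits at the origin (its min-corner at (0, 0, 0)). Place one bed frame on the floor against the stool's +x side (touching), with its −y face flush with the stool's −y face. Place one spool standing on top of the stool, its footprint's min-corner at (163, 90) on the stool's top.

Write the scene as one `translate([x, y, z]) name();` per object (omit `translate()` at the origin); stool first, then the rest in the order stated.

stool();
translate([343, 0, 0]) bed_frame();
translate([163, 90, 437]) spool();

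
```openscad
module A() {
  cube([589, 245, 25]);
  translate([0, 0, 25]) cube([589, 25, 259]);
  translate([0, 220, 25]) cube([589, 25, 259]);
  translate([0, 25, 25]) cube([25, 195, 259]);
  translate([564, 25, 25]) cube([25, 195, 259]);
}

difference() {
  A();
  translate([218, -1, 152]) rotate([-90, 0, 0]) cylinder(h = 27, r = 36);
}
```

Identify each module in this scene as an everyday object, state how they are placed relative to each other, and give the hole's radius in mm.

A is an open box. The open box has a circular hole through its front wall. The hole's radius is 36 mm.

The subtracted cylinder has r = 36 mm.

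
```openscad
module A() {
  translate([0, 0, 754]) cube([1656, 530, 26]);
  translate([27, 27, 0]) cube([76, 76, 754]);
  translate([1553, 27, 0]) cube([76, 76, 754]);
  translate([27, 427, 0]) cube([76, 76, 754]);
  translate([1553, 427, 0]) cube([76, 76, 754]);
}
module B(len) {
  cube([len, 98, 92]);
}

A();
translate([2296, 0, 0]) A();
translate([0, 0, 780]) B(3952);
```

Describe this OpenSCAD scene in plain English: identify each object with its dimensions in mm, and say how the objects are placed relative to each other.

A is a table: top 1656 mm (x) × 530 mm (y), 26 mm thick, upper face at z = 780 mm, on four 76×76 mm square legs, each inset 27 mm from the nearest pair of top edges, running from z = 0 to the bottom of the top.

B is a rectangular beam 3952 mm long (x), 98 mm deep (y), 92 mm thick (z).

The beam spans the tops of two tables placed 640 mm apart, resting at z = 780 mm.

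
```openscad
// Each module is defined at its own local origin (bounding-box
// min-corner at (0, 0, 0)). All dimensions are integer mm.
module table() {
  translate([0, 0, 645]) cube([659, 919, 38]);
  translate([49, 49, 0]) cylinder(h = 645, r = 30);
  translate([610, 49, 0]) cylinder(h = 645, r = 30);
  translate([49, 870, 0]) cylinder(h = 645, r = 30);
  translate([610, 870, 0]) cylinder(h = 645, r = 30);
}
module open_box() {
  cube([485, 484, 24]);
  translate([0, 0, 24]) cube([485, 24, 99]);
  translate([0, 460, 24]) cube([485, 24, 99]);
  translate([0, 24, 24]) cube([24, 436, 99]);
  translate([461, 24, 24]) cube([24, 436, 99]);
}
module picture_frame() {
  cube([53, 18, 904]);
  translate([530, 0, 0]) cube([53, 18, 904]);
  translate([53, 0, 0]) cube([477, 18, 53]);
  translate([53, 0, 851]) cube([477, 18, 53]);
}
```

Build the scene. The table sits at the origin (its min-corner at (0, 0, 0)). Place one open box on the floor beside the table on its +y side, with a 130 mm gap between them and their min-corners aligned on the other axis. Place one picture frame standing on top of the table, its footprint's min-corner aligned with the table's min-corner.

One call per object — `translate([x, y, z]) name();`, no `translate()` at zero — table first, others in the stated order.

table();
translate([0, 1049, 0]) open_box();
translate([0, 0, 683]) picture_frame();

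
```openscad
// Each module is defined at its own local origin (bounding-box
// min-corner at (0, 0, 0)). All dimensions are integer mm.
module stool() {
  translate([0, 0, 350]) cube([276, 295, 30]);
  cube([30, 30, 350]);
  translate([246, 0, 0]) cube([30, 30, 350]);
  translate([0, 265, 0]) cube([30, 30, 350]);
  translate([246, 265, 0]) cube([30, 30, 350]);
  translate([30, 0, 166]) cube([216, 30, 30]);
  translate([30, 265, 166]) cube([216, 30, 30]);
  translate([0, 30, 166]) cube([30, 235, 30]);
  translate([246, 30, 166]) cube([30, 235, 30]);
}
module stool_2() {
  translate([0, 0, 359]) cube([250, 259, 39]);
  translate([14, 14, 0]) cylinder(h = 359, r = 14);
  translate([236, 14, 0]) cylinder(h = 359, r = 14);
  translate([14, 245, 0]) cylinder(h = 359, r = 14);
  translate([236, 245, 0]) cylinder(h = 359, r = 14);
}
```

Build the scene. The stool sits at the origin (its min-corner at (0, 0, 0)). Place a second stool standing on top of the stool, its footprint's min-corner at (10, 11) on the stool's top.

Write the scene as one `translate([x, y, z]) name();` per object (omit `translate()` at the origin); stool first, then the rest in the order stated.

stool();
translate([10, 11, 380]) stool_2();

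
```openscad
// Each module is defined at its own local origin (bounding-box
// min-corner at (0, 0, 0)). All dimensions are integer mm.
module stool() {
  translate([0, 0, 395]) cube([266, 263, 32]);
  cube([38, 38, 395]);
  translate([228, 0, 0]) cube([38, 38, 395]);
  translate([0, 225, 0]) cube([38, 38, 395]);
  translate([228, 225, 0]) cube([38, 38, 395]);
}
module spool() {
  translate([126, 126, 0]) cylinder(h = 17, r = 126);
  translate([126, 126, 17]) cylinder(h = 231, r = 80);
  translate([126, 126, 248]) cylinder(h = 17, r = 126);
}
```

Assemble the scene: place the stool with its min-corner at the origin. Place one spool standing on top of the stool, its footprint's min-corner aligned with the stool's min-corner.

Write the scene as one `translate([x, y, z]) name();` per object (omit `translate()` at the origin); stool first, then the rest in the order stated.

stool();
translate([0, 0, 427]) spool();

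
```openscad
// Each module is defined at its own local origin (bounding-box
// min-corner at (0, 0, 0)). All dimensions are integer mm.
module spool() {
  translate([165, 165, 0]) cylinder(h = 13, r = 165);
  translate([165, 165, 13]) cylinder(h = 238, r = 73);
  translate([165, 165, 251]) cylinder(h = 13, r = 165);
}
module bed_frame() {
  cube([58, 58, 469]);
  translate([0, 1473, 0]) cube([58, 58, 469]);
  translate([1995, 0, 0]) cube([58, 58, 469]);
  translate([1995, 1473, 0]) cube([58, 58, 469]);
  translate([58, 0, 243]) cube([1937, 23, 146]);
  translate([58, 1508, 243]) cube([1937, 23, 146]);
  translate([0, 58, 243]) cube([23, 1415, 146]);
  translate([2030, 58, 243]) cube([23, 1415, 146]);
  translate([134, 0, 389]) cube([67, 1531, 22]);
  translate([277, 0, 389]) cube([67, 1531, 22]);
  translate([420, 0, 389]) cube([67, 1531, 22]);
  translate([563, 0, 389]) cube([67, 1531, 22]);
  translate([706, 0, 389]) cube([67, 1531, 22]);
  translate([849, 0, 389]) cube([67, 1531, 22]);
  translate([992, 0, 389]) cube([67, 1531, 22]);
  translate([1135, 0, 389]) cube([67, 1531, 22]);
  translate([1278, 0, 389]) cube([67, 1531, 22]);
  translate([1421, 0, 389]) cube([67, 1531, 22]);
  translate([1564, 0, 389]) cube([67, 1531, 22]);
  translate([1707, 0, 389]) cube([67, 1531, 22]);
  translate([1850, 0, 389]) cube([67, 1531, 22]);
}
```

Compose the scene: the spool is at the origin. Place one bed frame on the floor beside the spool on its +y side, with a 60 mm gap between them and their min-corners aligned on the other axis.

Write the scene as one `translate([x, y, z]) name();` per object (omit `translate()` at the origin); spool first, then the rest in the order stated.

spool();
translate([0, 390, 0]) bed_frame();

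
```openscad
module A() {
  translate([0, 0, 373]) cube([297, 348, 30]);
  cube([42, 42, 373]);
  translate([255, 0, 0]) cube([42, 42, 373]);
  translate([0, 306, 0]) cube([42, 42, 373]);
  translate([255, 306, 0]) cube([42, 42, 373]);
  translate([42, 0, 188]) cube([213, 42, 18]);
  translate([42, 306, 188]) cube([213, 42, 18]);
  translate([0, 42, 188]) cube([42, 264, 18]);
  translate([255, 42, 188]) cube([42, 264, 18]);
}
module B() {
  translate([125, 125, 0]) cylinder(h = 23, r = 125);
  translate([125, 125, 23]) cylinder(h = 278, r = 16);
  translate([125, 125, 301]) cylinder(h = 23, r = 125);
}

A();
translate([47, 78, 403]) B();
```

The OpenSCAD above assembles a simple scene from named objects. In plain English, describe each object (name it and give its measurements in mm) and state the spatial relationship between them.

A is a simple wooden stool: a rectangular seat 297 mm (x) by 348 mm (y), 30 mm thick, top face at z = 403 mm, on four square legs, each 42×42 mm in cross-section. The legs rest on z = 0, each flush with a corner of the seat. Four stretchers, 42 mm wide and 18 mm tall, connect adjacent legs with their undersides at z = 188 mm, each running between the inner faces of the legs it joins and aligned with the legs' outer faces on the other axis.

B is a spool: two coaxial disc flanges of radius 125 mm and thickness 23 mm, joined by a core cylinder of radius 16 mm and height 278 mm. The lower flange rests on z = 0 and the three cylinders share a vertical axis.

The spool is on top of the stool.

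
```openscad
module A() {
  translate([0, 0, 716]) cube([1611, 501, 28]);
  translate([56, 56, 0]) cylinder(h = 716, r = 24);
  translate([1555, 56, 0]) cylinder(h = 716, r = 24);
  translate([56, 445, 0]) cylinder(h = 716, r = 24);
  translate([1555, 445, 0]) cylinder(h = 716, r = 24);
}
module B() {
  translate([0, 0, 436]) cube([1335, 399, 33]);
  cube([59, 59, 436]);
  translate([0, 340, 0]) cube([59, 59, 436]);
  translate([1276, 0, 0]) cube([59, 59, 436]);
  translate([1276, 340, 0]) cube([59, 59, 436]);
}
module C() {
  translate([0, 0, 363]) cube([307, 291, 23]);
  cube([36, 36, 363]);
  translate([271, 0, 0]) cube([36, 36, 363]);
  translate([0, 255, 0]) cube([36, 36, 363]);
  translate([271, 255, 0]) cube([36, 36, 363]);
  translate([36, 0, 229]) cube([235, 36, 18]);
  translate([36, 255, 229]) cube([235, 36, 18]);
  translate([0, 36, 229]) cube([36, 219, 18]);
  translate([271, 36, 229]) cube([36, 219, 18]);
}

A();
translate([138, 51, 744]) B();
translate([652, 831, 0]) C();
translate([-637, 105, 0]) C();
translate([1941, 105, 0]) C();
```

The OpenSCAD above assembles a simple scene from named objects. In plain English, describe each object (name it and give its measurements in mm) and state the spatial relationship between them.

A is a rectangular dining table. The top is 1611×501×28 mm with its upper surface at z = 744 mm. It stands on four round legs of 48 mm diameter, each leg's bounding box inset 32 mm from the nearest pair of top edges, running from the floor to the underside of the top.

B is a long wooden bench with a 1335 mm (x) × 399 mm (y) seat, 33 mm thick, its top surface 469 mm above the floor. Four 59 mm square legs at the seat corners, flush with the edges, run from z = 0 to the seat underside.

C is a four-legged stool. The seat is a 307×291×23 mm slab whose top surface is at z = 386 mm; four square legs, each 36×36 mm in cross-section, run from the floor (z = 0) to the underside of the seat, each flush with a corner of the seat. Four stretchers, 36 mm wide and 18 mm tall, connect adjacent legs with their undersides at z = 229 mm, each running between the inner faces of the legs it joins and aligned with the legs' outer faces on the other axis.

The bench is on top of the table, centred. Three stools sit around the table at the +y, −x, +x sides.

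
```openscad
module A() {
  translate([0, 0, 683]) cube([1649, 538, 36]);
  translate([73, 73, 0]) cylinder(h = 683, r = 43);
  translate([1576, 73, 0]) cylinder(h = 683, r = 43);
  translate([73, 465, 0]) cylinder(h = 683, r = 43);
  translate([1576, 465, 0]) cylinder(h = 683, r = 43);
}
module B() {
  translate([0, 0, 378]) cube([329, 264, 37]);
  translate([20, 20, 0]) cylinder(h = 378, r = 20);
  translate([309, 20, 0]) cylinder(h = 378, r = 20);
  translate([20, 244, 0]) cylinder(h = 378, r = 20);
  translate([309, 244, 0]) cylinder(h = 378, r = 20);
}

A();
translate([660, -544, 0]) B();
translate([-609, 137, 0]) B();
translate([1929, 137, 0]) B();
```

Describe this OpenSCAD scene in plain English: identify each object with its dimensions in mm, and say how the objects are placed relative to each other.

A is a table: top 1649 mm (x) × 538 mm (y), 36 mm thick, upper face at z = 719 mm, on four round legs of 86 mm diameter, each leg's bounding box inset 30 mm from the nearest pair of top edges, running from z = 0 to the bottom of the top.

B is a simple wooden stool: a rectangular seat 329 mm (x) by 264 mm (y), 37 mm thick, top face at z = 415 mm, on four round legs, each 40 mm in diameter. The legs rest on z = 0, each leg's axis is inset half a diameter from the nearest pair of seat edges (so the leg's bounding box is flush with the corner).

Three stools sit around the table at the −y, −x, +x sides.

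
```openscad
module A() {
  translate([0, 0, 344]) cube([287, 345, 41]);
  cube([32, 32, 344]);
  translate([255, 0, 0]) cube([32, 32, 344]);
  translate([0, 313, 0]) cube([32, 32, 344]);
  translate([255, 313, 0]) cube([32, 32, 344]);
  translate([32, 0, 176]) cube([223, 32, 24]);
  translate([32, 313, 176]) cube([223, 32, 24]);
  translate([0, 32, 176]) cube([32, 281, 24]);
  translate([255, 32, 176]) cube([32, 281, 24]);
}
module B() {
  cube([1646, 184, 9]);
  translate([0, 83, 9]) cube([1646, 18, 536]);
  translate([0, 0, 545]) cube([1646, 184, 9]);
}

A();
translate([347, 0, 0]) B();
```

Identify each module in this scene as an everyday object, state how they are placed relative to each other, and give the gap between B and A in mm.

A is a stool. B is an I-beam. The I-beam is on the floor beside the stool on its +x side. The gap between the I-beam and the stool is 60 mm.

The I-beam's nearest face is 60 mm from the stool's +x face.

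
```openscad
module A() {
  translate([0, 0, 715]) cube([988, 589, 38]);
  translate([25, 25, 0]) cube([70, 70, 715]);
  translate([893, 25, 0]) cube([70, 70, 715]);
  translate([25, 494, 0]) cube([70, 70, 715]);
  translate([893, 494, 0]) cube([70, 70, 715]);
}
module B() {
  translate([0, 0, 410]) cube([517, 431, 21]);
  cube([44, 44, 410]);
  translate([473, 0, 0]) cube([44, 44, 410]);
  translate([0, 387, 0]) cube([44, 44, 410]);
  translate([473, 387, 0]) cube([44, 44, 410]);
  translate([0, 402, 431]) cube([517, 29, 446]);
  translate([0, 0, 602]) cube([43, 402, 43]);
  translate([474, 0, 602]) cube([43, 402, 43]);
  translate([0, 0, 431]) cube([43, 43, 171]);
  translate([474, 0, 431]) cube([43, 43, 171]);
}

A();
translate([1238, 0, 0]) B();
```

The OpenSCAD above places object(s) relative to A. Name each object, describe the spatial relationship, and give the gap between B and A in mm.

A is a table. B is a chair. The chair is on the floor beside the table on its +x side. The gap between the chair and the table is 250 mm.

The chair's nearest face is 250 mm from the table's +x face.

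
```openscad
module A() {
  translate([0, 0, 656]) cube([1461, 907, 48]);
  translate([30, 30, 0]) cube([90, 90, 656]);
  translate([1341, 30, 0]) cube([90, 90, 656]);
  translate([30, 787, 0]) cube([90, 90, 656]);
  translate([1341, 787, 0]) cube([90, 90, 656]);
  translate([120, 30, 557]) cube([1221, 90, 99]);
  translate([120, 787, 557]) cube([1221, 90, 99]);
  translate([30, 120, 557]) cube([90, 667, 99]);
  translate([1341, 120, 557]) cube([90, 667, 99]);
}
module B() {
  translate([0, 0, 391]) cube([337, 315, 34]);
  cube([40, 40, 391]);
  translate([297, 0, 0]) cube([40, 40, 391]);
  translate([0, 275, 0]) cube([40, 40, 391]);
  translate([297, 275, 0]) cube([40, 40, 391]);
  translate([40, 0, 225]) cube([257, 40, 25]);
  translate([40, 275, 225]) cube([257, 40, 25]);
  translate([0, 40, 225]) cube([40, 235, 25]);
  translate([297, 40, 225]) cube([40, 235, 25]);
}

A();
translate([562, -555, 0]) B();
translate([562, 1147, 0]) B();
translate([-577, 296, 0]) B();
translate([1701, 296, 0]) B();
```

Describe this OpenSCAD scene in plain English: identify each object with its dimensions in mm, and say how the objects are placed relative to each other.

A is a table: top 1461 mm (x) × 907 mm (y), 48 mm thick, upper face at z = 704 mm, on four 90×90 mm square legs, each inset 30 mm from the nearest pair of top edges, running from z = 0 to the bottom of the top. Four apron rails, 90 mm thick and 99 mm tall, run between adjacent legs with their top edges flush with the underside of the top and their outer faces flush with the legs' outer faces.

B is a four-legged stool. The seat is a 337×315×34 mm slab whose top surface is at z = 425 mm; four square legs, each 40×40 mm in cross-section, run from the floor (z = 0) to the underside of the seat, each flush with a corner of the seat. Four stretchers, 40 mm wide and 25 mm tall, connect adjacent legs with their undersides at z = 225 mm, each running between the inner faces of the legs it joins and aligned with the legs' outer faces on the other axis.

Four stools sit around the table at the −y, +y, −x, +x sides.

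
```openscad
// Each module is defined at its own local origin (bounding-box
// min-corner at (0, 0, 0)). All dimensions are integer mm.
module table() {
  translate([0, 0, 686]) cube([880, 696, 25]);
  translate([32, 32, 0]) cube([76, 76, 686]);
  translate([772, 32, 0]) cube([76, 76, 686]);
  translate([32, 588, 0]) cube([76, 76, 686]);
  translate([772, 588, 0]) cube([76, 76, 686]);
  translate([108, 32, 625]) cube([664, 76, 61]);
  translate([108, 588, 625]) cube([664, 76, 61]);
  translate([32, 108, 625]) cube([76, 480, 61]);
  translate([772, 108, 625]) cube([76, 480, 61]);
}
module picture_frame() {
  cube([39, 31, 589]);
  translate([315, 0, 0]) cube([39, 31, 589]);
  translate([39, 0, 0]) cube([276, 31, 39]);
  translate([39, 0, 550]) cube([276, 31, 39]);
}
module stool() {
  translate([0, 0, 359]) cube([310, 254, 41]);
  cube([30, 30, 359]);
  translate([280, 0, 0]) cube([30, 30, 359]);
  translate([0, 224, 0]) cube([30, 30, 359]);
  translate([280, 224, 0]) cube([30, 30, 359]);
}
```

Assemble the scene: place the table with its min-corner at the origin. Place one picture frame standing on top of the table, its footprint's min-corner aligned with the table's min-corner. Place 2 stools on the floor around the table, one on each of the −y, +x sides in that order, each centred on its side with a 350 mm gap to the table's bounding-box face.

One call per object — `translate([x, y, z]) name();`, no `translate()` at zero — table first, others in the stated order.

table();
translate([0, 0, 711]) picture_frame();
translate([285, -604, 0]) stool();
translate([1230, 221, 0]) stool();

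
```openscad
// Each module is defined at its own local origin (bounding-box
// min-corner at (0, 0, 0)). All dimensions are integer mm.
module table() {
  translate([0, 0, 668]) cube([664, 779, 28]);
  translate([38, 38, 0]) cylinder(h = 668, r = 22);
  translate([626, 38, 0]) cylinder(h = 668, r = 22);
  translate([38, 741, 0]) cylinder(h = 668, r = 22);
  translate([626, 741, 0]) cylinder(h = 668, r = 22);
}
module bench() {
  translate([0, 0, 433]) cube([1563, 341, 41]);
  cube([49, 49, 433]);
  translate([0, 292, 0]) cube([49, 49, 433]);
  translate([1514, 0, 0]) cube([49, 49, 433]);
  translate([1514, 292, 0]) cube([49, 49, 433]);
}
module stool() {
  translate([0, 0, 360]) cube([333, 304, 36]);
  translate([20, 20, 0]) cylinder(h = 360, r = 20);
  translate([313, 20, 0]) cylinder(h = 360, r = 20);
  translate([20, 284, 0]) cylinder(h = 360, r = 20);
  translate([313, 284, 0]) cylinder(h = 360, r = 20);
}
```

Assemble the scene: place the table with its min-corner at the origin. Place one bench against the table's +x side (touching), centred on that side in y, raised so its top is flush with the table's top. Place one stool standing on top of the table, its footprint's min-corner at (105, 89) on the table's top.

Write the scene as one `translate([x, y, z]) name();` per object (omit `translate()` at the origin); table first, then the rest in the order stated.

table();
translate([664, 219, 222]) bench();
translate([105, 89, 696]) stool();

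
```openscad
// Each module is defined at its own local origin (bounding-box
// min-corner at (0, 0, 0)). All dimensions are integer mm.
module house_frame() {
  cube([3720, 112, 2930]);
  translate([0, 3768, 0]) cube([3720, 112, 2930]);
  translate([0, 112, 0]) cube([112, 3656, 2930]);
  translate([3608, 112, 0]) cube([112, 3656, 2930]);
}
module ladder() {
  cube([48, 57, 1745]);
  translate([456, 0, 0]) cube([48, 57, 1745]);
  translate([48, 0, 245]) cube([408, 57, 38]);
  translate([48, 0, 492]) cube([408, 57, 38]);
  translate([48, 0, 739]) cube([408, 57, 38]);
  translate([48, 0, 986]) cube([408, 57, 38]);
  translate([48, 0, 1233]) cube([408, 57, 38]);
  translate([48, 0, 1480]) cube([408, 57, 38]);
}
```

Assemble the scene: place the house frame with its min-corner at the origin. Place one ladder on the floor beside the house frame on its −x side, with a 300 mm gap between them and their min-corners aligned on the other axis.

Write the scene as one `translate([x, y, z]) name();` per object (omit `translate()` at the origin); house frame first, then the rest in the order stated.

house_frame();
translate([-804, 0, 0]) ladder();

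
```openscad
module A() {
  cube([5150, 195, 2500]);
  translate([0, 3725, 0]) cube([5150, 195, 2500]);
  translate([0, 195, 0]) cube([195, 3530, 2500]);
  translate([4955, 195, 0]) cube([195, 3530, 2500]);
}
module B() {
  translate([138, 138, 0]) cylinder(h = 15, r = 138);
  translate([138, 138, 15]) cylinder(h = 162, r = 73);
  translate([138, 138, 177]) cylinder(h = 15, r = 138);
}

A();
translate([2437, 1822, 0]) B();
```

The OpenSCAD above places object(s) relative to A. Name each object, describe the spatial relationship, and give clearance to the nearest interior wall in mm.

A is a house frame. B is a spool. The spool sits inside the house frame, centred. The clearance to the nearest interior wall is 1627 mm.

Clearances: x = 2242, y = 1627; minimum 1627 mm.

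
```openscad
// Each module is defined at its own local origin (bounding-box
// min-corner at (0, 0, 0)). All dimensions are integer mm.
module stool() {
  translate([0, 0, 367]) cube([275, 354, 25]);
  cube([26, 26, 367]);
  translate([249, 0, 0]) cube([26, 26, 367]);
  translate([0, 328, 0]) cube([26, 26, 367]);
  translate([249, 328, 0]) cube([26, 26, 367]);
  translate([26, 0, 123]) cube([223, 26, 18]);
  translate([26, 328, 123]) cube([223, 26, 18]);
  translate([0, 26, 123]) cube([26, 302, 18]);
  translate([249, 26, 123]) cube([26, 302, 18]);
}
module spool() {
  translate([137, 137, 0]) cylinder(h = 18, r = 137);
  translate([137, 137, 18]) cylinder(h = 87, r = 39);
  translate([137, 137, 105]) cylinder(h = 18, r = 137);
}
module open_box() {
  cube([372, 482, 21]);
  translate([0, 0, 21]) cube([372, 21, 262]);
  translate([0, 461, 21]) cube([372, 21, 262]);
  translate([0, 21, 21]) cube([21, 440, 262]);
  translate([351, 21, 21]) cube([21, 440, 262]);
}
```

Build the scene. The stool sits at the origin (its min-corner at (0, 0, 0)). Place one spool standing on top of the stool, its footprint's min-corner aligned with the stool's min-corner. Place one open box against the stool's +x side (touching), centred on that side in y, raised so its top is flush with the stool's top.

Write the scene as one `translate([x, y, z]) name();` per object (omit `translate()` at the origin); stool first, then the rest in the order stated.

stool();
translate([0, 0, 392]) spool();
translate([275, -64, 109]) open_box();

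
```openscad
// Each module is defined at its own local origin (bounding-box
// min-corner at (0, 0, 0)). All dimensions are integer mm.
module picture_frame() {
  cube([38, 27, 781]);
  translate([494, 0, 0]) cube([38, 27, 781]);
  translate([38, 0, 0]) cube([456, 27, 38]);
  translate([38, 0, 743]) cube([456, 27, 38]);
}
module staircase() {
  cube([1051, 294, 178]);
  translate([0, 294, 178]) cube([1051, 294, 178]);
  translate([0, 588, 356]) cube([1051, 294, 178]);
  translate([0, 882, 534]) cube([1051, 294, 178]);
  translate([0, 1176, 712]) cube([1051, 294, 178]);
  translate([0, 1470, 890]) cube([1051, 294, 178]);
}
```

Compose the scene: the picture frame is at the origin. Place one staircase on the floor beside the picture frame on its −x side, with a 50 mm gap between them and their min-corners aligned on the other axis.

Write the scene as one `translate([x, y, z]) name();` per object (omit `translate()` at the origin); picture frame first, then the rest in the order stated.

picture_frame();
translate([-1101, 0, 0]) staircase();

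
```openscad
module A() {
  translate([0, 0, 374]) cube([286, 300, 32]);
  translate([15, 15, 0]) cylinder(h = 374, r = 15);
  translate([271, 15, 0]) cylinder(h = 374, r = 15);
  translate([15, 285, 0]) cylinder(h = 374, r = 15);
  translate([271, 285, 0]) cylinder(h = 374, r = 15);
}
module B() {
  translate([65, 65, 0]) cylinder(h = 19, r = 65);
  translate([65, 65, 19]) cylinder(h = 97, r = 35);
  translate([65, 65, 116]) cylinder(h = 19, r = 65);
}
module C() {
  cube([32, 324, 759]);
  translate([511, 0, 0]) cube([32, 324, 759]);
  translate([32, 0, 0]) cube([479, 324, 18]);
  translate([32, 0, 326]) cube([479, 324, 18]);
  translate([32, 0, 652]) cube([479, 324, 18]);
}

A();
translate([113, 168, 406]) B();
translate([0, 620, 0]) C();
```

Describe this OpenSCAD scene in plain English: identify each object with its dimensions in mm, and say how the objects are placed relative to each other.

A is a simple wooden stool: a rectangular seat 286 mm (x) by 300 mm (y), 32 mm thick, top face at z = 406 mm, on four round legs, each 30 mm in diameter. The legs rest on z = 0, each leg's axis is inset half a diameter from the nearest pair of seat edges (so the leg's bounding box is flush with the corner).

B is a spool: two coaxial disc flanges of radius 65 mm and thickness 19 mm, joined by a core cylinder of radius 35 mm and height 97 mm. The lower flange rests on z = 0 and the three cylinders share a vertical axis.

C is an open bookshelf. Two side panels, each 32 mm thick, 324 mm deep and 759 mm tall, stand 543 mm apart (outside-to-outside). Between them sit 3 shelves, each 18 mm thick and 324 mm deep, spanning the full gap between the sides. The bottom shelf rests on the floor (its underside at z = 0) and the clear gap between one shelf's top and the next shelf's underside is 308 mm.

The spool is on top of the stool. The bookshelf is on the floor beside the stool on its +y side.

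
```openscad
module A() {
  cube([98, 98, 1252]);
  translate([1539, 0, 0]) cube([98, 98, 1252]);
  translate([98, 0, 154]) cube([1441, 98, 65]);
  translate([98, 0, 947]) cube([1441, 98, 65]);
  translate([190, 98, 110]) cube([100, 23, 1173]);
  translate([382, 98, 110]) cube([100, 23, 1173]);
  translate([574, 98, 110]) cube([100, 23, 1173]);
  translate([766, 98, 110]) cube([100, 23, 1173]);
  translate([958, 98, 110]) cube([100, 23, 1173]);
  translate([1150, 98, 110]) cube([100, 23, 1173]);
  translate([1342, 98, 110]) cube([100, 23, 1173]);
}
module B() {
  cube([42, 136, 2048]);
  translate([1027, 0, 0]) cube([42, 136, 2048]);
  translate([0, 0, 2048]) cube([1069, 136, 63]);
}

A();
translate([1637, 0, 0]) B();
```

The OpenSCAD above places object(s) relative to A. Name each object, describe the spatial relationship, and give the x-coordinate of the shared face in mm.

A is a fence section. B is a door frame. The door frame is against the fence section's +x side, with their −y faces flush. The x-coordinate of the shared face is 1637 mm.

The fence section's +x face and the door frame's −x face are both at x = 1637 mm.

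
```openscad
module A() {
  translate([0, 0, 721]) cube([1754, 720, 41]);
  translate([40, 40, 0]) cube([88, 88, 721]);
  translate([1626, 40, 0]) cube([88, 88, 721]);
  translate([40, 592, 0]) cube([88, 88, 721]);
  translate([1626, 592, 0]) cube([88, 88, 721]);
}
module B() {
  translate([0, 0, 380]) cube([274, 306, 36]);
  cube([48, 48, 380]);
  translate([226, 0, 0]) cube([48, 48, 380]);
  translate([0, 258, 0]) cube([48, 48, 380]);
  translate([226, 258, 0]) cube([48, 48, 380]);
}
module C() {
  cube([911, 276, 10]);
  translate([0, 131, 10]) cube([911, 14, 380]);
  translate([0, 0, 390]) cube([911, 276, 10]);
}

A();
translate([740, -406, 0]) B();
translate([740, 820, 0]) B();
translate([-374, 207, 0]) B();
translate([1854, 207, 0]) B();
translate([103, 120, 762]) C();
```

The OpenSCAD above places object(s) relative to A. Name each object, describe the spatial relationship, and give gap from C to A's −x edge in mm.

A is a table. B is a stool. C is an I-beam. Four stools sit around the table at the −y, +y, −x, +x sides. The I-beam is on top of the table. The gap from the I-beam to the table's −x edge is 103 mm.

The I-beam's min-x is at 103; the table's min-x is 0; gap = 103 mm.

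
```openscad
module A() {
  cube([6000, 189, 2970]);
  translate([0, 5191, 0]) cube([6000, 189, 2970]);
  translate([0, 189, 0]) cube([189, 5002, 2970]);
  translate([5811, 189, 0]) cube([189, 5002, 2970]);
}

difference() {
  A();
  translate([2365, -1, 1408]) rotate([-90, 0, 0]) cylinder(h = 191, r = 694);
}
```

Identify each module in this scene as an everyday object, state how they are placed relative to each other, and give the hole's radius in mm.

The subtracted cylinder has r = 694 mm.

A is a house frame. The house frame has a circular hole through its front wall. The hole's radius is 694 mm.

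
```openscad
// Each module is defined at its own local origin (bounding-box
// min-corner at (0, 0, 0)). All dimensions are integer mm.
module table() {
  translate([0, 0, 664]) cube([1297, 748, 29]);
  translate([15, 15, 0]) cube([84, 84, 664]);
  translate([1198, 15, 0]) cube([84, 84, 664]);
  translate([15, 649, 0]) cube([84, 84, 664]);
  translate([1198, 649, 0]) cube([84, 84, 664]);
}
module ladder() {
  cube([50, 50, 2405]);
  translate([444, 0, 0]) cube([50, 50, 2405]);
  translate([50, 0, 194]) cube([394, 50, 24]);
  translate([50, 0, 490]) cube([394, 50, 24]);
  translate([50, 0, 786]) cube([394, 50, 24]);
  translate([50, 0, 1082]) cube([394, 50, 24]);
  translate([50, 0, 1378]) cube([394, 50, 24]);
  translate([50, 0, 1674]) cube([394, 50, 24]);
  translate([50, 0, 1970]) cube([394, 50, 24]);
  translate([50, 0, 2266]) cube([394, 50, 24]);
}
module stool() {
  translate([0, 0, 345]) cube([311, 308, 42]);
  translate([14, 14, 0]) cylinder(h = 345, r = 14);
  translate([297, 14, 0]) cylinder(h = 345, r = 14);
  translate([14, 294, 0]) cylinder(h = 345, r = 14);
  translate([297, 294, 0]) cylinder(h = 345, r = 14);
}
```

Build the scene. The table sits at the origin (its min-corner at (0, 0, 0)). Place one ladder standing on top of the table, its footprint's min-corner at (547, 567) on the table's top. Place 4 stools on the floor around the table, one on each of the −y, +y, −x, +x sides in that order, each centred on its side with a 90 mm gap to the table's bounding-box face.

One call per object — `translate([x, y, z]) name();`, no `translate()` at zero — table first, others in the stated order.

table();
translate([547, 567, 693]) ladder();
translate([493, -398, 0]) stool();
translate([493, 838, 0]) stool();
translate([-401, 220, 0]) stool();
translate([1387, 220, 0]) stool();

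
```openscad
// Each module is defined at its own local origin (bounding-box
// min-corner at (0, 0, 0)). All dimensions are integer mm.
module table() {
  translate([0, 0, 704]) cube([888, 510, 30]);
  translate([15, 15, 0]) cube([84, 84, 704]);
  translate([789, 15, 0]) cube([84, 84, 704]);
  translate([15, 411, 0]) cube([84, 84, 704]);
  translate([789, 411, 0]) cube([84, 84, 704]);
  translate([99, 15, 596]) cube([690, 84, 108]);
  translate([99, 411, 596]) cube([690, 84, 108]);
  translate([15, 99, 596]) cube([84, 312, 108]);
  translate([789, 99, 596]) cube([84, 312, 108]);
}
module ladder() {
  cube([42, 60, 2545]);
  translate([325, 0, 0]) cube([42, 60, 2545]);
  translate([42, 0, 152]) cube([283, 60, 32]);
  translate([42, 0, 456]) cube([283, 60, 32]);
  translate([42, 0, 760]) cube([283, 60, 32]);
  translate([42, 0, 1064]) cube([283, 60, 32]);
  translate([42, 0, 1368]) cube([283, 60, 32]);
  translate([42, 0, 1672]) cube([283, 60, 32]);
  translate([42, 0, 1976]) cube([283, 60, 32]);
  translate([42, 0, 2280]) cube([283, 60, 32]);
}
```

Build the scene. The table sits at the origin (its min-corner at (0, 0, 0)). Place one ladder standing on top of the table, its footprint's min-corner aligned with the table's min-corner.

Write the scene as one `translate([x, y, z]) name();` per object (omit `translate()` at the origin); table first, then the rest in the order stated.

table();
translate([0, 0, 734]) ladder();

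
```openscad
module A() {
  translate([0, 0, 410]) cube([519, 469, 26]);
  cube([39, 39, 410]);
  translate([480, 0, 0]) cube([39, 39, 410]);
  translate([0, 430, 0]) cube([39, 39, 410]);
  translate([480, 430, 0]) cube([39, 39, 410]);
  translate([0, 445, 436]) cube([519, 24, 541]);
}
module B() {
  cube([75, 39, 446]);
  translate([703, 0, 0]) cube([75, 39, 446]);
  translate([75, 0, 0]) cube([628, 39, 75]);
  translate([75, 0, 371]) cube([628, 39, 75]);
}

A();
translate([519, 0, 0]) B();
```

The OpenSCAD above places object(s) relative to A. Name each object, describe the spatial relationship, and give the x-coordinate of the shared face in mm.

A is a chair. B is a picture frame. The picture frame is against the chair's +x side, with their −y faces flush. The x-coordinate of the shared face is 519 mm.

The chair's +x face and the picture frame's −x face are both at x = 519 mm.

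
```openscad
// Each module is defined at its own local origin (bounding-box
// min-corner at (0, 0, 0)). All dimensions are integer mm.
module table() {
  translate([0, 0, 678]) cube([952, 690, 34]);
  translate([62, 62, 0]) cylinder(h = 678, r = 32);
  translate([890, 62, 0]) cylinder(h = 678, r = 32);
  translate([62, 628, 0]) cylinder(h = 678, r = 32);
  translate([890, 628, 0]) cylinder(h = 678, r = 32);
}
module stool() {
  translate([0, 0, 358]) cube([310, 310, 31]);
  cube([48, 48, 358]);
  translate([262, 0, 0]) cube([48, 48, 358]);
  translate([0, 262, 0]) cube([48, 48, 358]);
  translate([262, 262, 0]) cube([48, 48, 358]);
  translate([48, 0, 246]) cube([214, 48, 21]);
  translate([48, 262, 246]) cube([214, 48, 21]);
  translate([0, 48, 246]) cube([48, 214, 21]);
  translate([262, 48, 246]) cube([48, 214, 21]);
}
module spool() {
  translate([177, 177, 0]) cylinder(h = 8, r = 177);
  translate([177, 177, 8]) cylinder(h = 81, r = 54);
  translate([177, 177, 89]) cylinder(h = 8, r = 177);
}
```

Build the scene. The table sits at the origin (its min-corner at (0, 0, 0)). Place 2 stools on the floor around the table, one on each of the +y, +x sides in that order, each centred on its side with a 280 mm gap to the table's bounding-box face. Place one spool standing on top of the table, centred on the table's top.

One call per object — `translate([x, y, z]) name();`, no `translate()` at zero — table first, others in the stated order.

table();
translate([321, 970, 0]) stool();
translate([1232, 190, 0]) stool();
translate([299, 168, 712]) spool();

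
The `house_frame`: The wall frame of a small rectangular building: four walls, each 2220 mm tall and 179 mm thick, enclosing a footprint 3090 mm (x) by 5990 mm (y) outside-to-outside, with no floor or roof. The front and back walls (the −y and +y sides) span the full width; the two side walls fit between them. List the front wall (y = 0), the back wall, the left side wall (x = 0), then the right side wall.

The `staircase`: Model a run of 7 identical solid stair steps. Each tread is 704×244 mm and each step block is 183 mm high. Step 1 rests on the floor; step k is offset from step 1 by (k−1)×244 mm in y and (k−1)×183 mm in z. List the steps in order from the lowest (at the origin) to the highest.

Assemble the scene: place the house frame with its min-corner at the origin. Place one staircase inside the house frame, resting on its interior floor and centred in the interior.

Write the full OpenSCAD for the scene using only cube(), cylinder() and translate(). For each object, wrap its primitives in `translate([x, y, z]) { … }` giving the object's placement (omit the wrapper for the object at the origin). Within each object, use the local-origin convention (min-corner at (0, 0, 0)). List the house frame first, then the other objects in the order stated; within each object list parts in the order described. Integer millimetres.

cube([3090, 179, 2220]);
translate([0, 5811, 0]) cube([3090, 179, 2220]);
translate([0, 179, 0]) cube([179, 5632, 2220]);
translate([2911, 179, 0]) cube([179, 5632, 2220]);
translate([1193, 2141, 0]) {
  cube([704, 244, 183]);
  translate([0, 244, 183]) cube([704, 244, 183]);
  translate([0, 488, 366]) cube([704, 244, 183]);
  translate([0, 732, 549]) cube([704, 244, 183]);
  translate([0, 976, 732]) cube([704, 244, 183]);
  translate([0, 1220, 915]) cube([704, 244, 183]);
  translate([0, 1464, 1098]) cube([704, 244, 183]);
}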